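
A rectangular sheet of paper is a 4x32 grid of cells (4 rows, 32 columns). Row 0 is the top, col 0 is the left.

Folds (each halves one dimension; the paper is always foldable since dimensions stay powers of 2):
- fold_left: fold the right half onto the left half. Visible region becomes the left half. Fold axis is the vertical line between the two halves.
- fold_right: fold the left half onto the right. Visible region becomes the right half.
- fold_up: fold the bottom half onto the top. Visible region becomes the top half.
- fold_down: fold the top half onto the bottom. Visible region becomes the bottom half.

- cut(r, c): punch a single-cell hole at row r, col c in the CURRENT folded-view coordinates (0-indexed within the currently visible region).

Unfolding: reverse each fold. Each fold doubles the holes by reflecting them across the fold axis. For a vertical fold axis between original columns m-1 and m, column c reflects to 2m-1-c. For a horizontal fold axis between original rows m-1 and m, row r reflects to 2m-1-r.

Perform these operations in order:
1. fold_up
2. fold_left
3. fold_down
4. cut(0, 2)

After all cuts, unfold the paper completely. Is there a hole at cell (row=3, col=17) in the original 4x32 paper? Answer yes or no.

Answer: no

Derivation:
Op 1 fold_up: fold axis h@2; visible region now rows[0,2) x cols[0,32) = 2x32
Op 2 fold_left: fold axis v@16; visible region now rows[0,2) x cols[0,16) = 2x16
Op 3 fold_down: fold axis h@1; visible region now rows[1,2) x cols[0,16) = 1x16
Op 4 cut(0, 2): punch at orig (1,2); cuts so far [(1, 2)]; region rows[1,2) x cols[0,16) = 1x16
Unfold 1 (reflect across h@1): 2 holes -> [(0, 2), (1, 2)]
Unfold 2 (reflect across v@16): 4 holes -> [(0, 2), (0, 29), (1, 2), (1, 29)]
Unfold 3 (reflect across h@2): 8 holes -> [(0, 2), (0, 29), (1, 2), (1, 29), (2, 2), (2, 29), (3, 2), (3, 29)]
Holes: [(0, 2), (0, 29), (1, 2), (1, 29), (2, 2), (2, 29), (3, 2), (3, 29)]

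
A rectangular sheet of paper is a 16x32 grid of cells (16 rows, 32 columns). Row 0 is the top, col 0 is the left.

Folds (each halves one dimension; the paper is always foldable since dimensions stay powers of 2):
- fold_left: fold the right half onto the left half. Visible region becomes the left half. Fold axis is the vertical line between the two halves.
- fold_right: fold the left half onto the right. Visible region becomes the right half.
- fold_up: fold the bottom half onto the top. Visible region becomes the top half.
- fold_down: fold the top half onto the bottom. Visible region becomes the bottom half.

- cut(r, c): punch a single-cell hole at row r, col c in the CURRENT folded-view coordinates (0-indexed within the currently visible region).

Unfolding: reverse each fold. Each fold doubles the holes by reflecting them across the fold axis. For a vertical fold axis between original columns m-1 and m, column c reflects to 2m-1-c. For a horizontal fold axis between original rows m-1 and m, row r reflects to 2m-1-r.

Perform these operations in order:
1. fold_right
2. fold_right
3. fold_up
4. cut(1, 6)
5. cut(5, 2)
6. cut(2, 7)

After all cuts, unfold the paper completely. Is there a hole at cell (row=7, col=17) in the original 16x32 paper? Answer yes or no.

Op 1 fold_right: fold axis v@16; visible region now rows[0,16) x cols[16,32) = 16x16
Op 2 fold_right: fold axis v@24; visible region now rows[0,16) x cols[24,32) = 16x8
Op 3 fold_up: fold axis h@8; visible region now rows[0,8) x cols[24,32) = 8x8
Op 4 cut(1, 6): punch at orig (1,30); cuts so far [(1, 30)]; region rows[0,8) x cols[24,32) = 8x8
Op 5 cut(5, 2): punch at orig (5,26); cuts so far [(1, 30), (5, 26)]; region rows[0,8) x cols[24,32) = 8x8
Op 6 cut(2, 7): punch at orig (2,31); cuts so far [(1, 30), (2, 31), (5, 26)]; region rows[0,8) x cols[24,32) = 8x8
Unfold 1 (reflect across h@8): 6 holes -> [(1, 30), (2, 31), (5, 26), (10, 26), (13, 31), (14, 30)]
Unfold 2 (reflect across v@24): 12 holes -> [(1, 17), (1, 30), (2, 16), (2, 31), (5, 21), (5, 26), (10, 21), (10, 26), (13, 16), (13, 31), (14, 17), (14, 30)]
Unfold 3 (reflect across v@16): 24 holes -> [(1, 1), (1, 14), (1, 17), (1, 30), (2, 0), (2, 15), (2, 16), (2, 31), (5, 5), (5, 10), (5, 21), (5, 26), (10, 5), (10, 10), (10, 21), (10, 26), (13, 0), (13, 15), (13, 16), (13, 31), (14, 1), (14, 14), (14, 17), (14, 30)]
Holes: [(1, 1), (1, 14), (1, 17), (1, 30), (2, 0), (2, 15), (2, 16), (2, 31), (5, 5), (5, 10), (5, 21), (5, 26), (10, 5), (10, 10), (10, 21), (10, 26), (13, 0), (13, 15), (13, 16), (13, 31), (14, 1), (14, 14), (14, 17), (14, 30)]

Answer: no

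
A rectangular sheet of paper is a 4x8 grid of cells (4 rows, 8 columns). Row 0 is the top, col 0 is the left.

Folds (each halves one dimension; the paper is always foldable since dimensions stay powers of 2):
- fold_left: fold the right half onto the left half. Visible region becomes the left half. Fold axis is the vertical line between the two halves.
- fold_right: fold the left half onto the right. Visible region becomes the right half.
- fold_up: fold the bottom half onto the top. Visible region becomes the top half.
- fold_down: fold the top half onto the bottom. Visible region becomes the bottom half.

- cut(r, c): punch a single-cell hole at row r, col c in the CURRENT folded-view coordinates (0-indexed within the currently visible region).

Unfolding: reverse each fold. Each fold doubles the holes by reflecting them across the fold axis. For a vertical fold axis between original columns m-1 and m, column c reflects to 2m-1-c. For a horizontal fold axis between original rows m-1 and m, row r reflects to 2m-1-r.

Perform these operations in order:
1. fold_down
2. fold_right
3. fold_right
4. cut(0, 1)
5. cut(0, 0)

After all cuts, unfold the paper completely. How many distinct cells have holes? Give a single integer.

Answer: 16

Derivation:
Op 1 fold_down: fold axis h@2; visible region now rows[2,4) x cols[0,8) = 2x8
Op 2 fold_right: fold axis v@4; visible region now rows[2,4) x cols[4,8) = 2x4
Op 3 fold_right: fold axis v@6; visible region now rows[2,4) x cols[6,8) = 2x2
Op 4 cut(0, 1): punch at orig (2,7); cuts so far [(2, 7)]; region rows[2,4) x cols[6,8) = 2x2
Op 5 cut(0, 0): punch at orig (2,6); cuts so far [(2, 6), (2, 7)]; region rows[2,4) x cols[6,8) = 2x2
Unfold 1 (reflect across v@6): 4 holes -> [(2, 4), (2, 5), (2, 6), (2, 7)]
Unfold 2 (reflect across v@4): 8 holes -> [(2, 0), (2, 1), (2, 2), (2, 3), (2, 4), (2, 5), (2, 6), (2, 7)]
Unfold 3 (reflect across h@2): 16 holes -> [(1, 0), (1, 1), (1, 2), (1, 3), (1, 4), (1, 5), (1, 6), (1, 7), (2, 0), (2, 1), (2, 2), (2, 3), (2, 4), (2, 5), (2, 6), (2, 7)]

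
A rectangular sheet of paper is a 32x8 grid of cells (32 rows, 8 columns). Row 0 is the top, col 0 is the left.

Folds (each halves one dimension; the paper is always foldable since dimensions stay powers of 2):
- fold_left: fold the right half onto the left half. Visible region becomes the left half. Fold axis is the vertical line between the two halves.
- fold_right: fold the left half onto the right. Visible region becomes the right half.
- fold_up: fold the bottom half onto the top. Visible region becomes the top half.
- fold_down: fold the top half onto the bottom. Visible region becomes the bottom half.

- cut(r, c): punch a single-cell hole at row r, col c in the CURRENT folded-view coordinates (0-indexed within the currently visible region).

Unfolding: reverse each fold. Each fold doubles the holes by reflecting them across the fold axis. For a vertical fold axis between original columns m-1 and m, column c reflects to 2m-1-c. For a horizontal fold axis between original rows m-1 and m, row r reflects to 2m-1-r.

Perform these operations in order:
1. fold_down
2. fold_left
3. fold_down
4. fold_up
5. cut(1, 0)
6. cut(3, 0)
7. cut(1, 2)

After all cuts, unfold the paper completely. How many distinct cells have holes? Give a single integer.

Op 1 fold_down: fold axis h@16; visible region now rows[16,32) x cols[0,8) = 16x8
Op 2 fold_left: fold axis v@4; visible region now rows[16,32) x cols[0,4) = 16x4
Op 3 fold_down: fold axis h@24; visible region now rows[24,32) x cols[0,4) = 8x4
Op 4 fold_up: fold axis h@28; visible region now rows[24,28) x cols[0,4) = 4x4
Op 5 cut(1, 0): punch at orig (25,0); cuts so far [(25, 0)]; region rows[24,28) x cols[0,4) = 4x4
Op 6 cut(3, 0): punch at orig (27,0); cuts so far [(25, 0), (27, 0)]; region rows[24,28) x cols[0,4) = 4x4
Op 7 cut(1, 2): punch at orig (25,2); cuts so far [(25, 0), (25, 2), (27, 0)]; region rows[24,28) x cols[0,4) = 4x4
Unfold 1 (reflect across h@28): 6 holes -> [(25, 0), (25, 2), (27, 0), (28, 0), (30, 0), (30, 2)]
Unfold 2 (reflect across h@24): 12 holes -> [(17, 0), (17, 2), (19, 0), (20, 0), (22, 0), (22, 2), (25, 0), (25, 2), (27, 0), (28, 0), (30, 0), (30, 2)]
Unfold 3 (reflect across v@4): 24 holes -> [(17, 0), (17, 2), (17, 5), (17, 7), (19, 0), (19, 7), (20, 0), (20, 7), (22, 0), (22, 2), (22, 5), (22, 7), (25, 0), (25, 2), (25, 5), (25, 7), (27, 0), (27, 7), (28, 0), (28, 7), (30, 0), (30, 2), (30, 5), (30, 7)]
Unfold 4 (reflect across h@16): 48 holes -> [(1, 0), (1, 2), (1, 5), (1, 7), (3, 0), (3, 7), (4, 0), (4, 7), (6, 0), (6, 2), (6, 5), (6, 7), (9, 0), (9, 2), (9, 5), (9, 7), (11, 0), (11, 7), (12, 0), (12, 7), (14, 0), (14, 2), (14, 5), (14, 7), (17, 0), (17, 2), (17, 5), (17, 7), (19, 0), (19, 7), (20, 0), (20, 7), (22, 0), (22, 2), (22, 5), (22, 7), (25, 0), (25, 2), (25, 5), (25, 7), (27, 0), (27, 7), (28, 0), (28, 7), (30, 0), (30, 2), (30, 5), (30, 7)]

Answer: 48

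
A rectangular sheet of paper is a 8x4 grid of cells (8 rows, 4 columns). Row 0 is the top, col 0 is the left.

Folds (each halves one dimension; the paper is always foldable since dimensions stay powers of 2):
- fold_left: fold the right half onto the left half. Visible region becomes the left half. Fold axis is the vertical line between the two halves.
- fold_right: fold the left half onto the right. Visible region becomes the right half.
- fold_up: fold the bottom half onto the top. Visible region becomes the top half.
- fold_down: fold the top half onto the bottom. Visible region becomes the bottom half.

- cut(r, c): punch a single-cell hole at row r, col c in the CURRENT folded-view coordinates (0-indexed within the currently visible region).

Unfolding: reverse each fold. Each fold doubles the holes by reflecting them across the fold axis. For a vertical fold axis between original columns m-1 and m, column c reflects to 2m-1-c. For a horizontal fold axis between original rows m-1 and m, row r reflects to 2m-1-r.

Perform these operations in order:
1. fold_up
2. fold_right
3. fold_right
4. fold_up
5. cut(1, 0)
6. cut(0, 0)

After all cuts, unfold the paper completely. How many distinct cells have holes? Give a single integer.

Answer: 32

Derivation:
Op 1 fold_up: fold axis h@4; visible region now rows[0,4) x cols[0,4) = 4x4
Op 2 fold_right: fold axis v@2; visible region now rows[0,4) x cols[2,4) = 4x2
Op 3 fold_right: fold axis v@3; visible region now rows[0,4) x cols[3,4) = 4x1
Op 4 fold_up: fold axis h@2; visible region now rows[0,2) x cols[3,4) = 2x1
Op 5 cut(1, 0): punch at orig (1,3); cuts so far [(1, 3)]; region rows[0,2) x cols[3,4) = 2x1
Op 6 cut(0, 0): punch at orig (0,3); cuts so far [(0, 3), (1, 3)]; region rows[0,2) x cols[3,4) = 2x1
Unfold 1 (reflect across h@2): 4 holes -> [(0, 3), (1, 3), (2, 3), (3, 3)]
Unfold 2 (reflect across v@3): 8 holes -> [(0, 2), (0, 3), (1, 2), (1, 3), (2, 2), (2, 3), (3, 2), (3, 3)]
Unfold 3 (reflect across v@2): 16 holes -> [(0, 0), (0, 1), (0, 2), (0, 3), (1, 0), (1, 1), (1, 2), (1, 3), (2, 0), (2, 1), (2, 2), (2, 3), (3, 0), (3, 1), (3, 2), (3, 3)]
Unfold 4 (reflect across h@4): 32 holes -> [(0, 0), (0, 1), (0, 2), (0, 3), (1, 0), (1, 1), (1, 2), (1, 3), (2, 0), (2, 1), (2, 2), (2, 3), (3, 0), (3, 1), (3, 2), (3, 3), (4, 0), (4, 1), (4, 2), (4, 3), (5, 0), (5, 1), (5, 2), (5, 3), (6, 0), (6, 1), (6, 2), (6, 3), (7, 0), (7, 1), (7, 2), (7, 3)]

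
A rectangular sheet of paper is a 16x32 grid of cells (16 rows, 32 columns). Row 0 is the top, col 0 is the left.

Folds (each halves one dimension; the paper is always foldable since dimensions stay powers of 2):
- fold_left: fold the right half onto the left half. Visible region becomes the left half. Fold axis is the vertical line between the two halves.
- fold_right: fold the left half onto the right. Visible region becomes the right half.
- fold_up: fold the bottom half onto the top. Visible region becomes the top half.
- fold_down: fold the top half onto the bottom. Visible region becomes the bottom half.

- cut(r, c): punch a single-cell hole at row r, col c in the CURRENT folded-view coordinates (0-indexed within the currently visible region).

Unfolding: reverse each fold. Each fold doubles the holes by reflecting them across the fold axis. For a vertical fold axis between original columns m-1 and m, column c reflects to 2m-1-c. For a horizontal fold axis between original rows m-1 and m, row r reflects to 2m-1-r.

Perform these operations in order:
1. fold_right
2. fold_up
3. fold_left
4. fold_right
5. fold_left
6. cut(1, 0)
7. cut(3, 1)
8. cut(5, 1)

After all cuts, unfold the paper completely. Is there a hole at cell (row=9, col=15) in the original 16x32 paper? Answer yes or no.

Answer: no

Derivation:
Op 1 fold_right: fold axis v@16; visible region now rows[0,16) x cols[16,32) = 16x16
Op 2 fold_up: fold axis h@8; visible region now rows[0,8) x cols[16,32) = 8x16
Op 3 fold_left: fold axis v@24; visible region now rows[0,8) x cols[16,24) = 8x8
Op 4 fold_right: fold axis v@20; visible region now rows[0,8) x cols[20,24) = 8x4
Op 5 fold_left: fold axis v@22; visible region now rows[0,8) x cols[20,22) = 8x2
Op 6 cut(1, 0): punch at orig (1,20); cuts so far [(1, 20)]; region rows[0,8) x cols[20,22) = 8x2
Op 7 cut(3, 1): punch at orig (3,21); cuts so far [(1, 20), (3, 21)]; region rows[0,8) x cols[20,22) = 8x2
Op 8 cut(5, 1): punch at orig (5,21); cuts so far [(1, 20), (3, 21), (5, 21)]; region rows[0,8) x cols[20,22) = 8x2
Unfold 1 (reflect across v@22): 6 holes -> [(1, 20), (1, 23), (3, 21), (3, 22), (5, 21), (5, 22)]
Unfold 2 (reflect across v@20): 12 holes -> [(1, 16), (1, 19), (1, 20), (1, 23), (3, 17), (3, 18), (3, 21), (3, 22), (5, 17), (5, 18), (5, 21), (5, 22)]
Unfold 3 (reflect across v@24): 24 holes -> [(1, 16), (1, 19), (1, 20), (1, 23), (1, 24), (1, 27), (1, 28), (1, 31), (3, 17), (3, 18), (3, 21), (3, 22), (3, 25), (3, 26), (3, 29), (3, 30), (5, 17), (5, 18), (5, 21), (5, 22), (5, 25), (5, 26), (5, 29), (5, 30)]
Unfold 4 (reflect across h@8): 48 holes -> [(1, 16), (1, 19), (1, 20), (1, 23), (1, 24), (1, 27), (1, 28), (1, 31), (3, 17), (3, 18), (3, 21), (3, 22), (3, 25), (3, 26), (3, 29), (3, 30), (5, 17), (5, 18), (5, 21), (5, 22), (5, 25), (5, 26), (5, 29), (5, 30), (10, 17), (10, 18), (10, 21), (10, 22), (10, 25), (10, 26), (10, 29), (10, 30), (12, 17), (12, 18), (12, 21), (12, 22), (12, 25), (12, 26), (12, 29), (12, 30), (14, 16), (14, 19), (14, 20), (14, 23), (14, 24), (14, 27), (14, 28), (14, 31)]
Unfold 5 (reflect across v@16): 96 holes -> [(1, 0), (1, 3), (1, 4), (1, 7), (1, 8), (1, 11), (1, 12), (1, 15), (1, 16), (1, 19), (1, 20), (1, 23), (1, 24), (1, 27), (1, 28), (1, 31), (3, 1), (3, 2), (3, 5), (3, 6), (3, 9), (3, 10), (3, 13), (3, 14), (3, 17), (3, 18), (3, 21), (3, 22), (3, 25), (3, 26), (3, 29), (3, 30), (5, 1), (5, 2), (5, 5), (5, 6), (5, 9), (5, 10), (5, 13), (5, 14), (5, 17), (5, 18), (5, 21), (5, 22), (5, 25), (5, 26), (5, 29), (5, 30), (10, 1), (10, 2), (10, 5), (10, 6), (10, 9), (10, 10), (10, 13), (10, 14), (10, 17), (10, 18), (10, 21), (10, 22), (10, 25), (10, 26), (10, 29), (10, 30), (12, 1), (12, 2), (12, 5), (12, 6), (12, 9), (12, 10), (12, 13), (12, 14), (12, 17), (12, 18), (12, 21), (12, 22), (12, 25), (12, 26), (12, 29), (12, 30), (14, 0), (14, 3), (14, 4), (14, 7), (14, 8), (14, 11), (14, 12), (14, 15), (14, 16), (14, 19), (14, 20), (14, 23), (14, 24), (14, 27), (14, 28), (14, 31)]
Holes: [(1, 0), (1, 3), (1, 4), (1, 7), (1, 8), (1, 11), (1, 12), (1, 15), (1, 16), (1, 19), (1, 20), (1, 23), (1, 24), (1, 27), (1, 28), (1, 31), (3, 1), (3, 2), (3, 5), (3, 6), (3, 9), (3, 10), (3, 13), (3, 14), (3, 17), (3, 18), (3, 21), (3, 22), (3, 25), (3, 26), (3, 29), (3, 30), (5, 1), (5, 2), (5, 5), (5, 6), (5, 9), (5, 10), (5, 13), (5, 14), (5, 17), (5, 18), (5, 21), (5, 22), (5, 25), (5, 26), (5, 29), (5, 30), (10, 1), (10, 2), (10, 5), (10, 6), (10, 9), (10, 10), (10, 13), (10, 14), (10, 17), (10, 18), (10, 21), (10, 22), (10, 25), (10, 26), (10, 29), (10, 30), (12, 1), (12, 2), (12, 5), (12, 6), (12, 9), (12, 10), (12, 13), (12, 14), (12, 17), (12, 18), (12, 21), (12, 22), (12, 25), (12, 26), (12, 29), (12, 30), (14, 0), (14, 3), (14, 4), (14, 7), (14, 8), (14, 11), (14, 12), (14, 15), (14, 16), (14, 19), (14, 20), (14, 23), (14, 24), (14, 27), (14, 28), (14, 31)]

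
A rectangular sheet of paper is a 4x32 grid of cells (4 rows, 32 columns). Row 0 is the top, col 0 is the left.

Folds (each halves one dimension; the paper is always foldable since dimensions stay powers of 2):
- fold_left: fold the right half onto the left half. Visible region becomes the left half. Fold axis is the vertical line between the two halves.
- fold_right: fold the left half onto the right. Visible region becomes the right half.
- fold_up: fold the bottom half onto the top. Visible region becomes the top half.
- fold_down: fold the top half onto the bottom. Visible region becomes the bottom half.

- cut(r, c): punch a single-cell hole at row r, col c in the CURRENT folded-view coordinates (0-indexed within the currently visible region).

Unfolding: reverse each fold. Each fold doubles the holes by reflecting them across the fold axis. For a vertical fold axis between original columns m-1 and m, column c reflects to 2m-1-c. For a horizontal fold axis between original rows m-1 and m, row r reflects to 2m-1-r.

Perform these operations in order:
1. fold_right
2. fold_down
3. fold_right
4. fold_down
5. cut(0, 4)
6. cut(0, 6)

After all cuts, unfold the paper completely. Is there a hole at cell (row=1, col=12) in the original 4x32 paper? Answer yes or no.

Op 1 fold_right: fold axis v@16; visible region now rows[0,4) x cols[16,32) = 4x16
Op 2 fold_down: fold axis h@2; visible region now rows[2,4) x cols[16,32) = 2x16
Op 3 fold_right: fold axis v@24; visible region now rows[2,4) x cols[24,32) = 2x8
Op 4 fold_down: fold axis h@3; visible region now rows[3,4) x cols[24,32) = 1x8
Op 5 cut(0, 4): punch at orig (3,28); cuts so far [(3, 28)]; region rows[3,4) x cols[24,32) = 1x8
Op 6 cut(0, 6): punch at orig (3,30); cuts so far [(3, 28), (3, 30)]; region rows[3,4) x cols[24,32) = 1x8
Unfold 1 (reflect across h@3): 4 holes -> [(2, 28), (2, 30), (3, 28), (3, 30)]
Unfold 2 (reflect across v@24): 8 holes -> [(2, 17), (2, 19), (2, 28), (2, 30), (3, 17), (3, 19), (3, 28), (3, 30)]
Unfold 3 (reflect across h@2): 16 holes -> [(0, 17), (0, 19), (0, 28), (0, 30), (1, 17), (1, 19), (1, 28), (1, 30), (2, 17), (2, 19), (2, 28), (2, 30), (3, 17), (3, 19), (3, 28), (3, 30)]
Unfold 4 (reflect across v@16): 32 holes -> [(0, 1), (0, 3), (0, 12), (0, 14), (0, 17), (0, 19), (0, 28), (0, 30), (1, 1), (1, 3), (1, 12), (1, 14), (1, 17), (1, 19), (1, 28), (1, 30), (2, 1), (2, 3), (2, 12), (2, 14), (2, 17), (2, 19), (2, 28), (2, 30), (3, 1), (3, 3), (3, 12), (3, 14), (3, 17), (3, 19), (3, 28), (3, 30)]
Holes: [(0, 1), (0, 3), (0, 12), (0, 14), (0, 17), (0, 19), (0, 28), (0, 30), (1, 1), (1, 3), (1, 12), (1, 14), (1, 17), (1, 19), (1, 28), (1, 30), (2, 1), (2, 3), (2, 12), (2, 14), (2, 17), (2, 19), (2, 28), (2, 30), (3, 1), (3, 3), (3, 12), (3, 14), (3, 17), (3, 19), (3, 28), (3, 30)]

Answer: yes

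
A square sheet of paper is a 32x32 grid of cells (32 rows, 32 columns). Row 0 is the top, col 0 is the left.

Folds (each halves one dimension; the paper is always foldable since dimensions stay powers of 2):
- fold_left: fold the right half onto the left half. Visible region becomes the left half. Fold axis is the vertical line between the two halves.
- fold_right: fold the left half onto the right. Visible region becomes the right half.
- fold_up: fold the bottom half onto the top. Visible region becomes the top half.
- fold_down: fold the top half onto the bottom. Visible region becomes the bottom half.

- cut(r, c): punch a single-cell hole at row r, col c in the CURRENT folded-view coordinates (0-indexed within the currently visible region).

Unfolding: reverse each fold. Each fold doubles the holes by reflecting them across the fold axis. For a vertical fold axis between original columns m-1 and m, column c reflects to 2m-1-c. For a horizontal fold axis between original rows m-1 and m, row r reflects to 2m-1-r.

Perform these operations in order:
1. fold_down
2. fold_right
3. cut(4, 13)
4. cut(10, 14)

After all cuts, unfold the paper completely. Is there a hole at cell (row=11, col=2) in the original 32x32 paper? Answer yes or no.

Op 1 fold_down: fold axis h@16; visible region now rows[16,32) x cols[0,32) = 16x32
Op 2 fold_right: fold axis v@16; visible region now rows[16,32) x cols[16,32) = 16x16
Op 3 cut(4, 13): punch at orig (20,29); cuts so far [(20, 29)]; region rows[16,32) x cols[16,32) = 16x16
Op 4 cut(10, 14): punch at orig (26,30); cuts so far [(20, 29), (26, 30)]; region rows[16,32) x cols[16,32) = 16x16
Unfold 1 (reflect across v@16): 4 holes -> [(20, 2), (20, 29), (26, 1), (26, 30)]
Unfold 2 (reflect across h@16): 8 holes -> [(5, 1), (5, 30), (11, 2), (11, 29), (20, 2), (20, 29), (26, 1), (26, 30)]
Holes: [(5, 1), (5, 30), (11, 2), (11, 29), (20, 2), (20, 29), (26, 1), (26, 30)]

Answer: yes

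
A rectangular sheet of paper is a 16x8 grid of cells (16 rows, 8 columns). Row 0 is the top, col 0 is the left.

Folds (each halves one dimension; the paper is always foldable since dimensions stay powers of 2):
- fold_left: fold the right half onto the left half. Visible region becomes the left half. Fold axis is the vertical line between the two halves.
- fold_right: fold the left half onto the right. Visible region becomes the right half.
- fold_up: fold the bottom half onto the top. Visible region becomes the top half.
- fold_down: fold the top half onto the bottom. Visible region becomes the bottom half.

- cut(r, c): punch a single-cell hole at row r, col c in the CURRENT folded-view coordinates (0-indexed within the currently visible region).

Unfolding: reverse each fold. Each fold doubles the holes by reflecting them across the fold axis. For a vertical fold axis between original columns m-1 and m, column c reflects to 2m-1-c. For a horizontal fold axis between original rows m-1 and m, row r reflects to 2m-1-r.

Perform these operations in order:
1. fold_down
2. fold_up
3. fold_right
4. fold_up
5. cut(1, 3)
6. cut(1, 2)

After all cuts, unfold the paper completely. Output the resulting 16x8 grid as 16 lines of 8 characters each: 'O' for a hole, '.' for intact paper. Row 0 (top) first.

Op 1 fold_down: fold axis h@8; visible region now rows[8,16) x cols[0,8) = 8x8
Op 2 fold_up: fold axis h@12; visible region now rows[8,12) x cols[0,8) = 4x8
Op 3 fold_right: fold axis v@4; visible region now rows[8,12) x cols[4,8) = 4x4
Op 4 fold_up: fold axis h@10; visible region now rows[8,10) x cols[4,8) = 2x4
Op 5 cut(1, 3): punch at orig (9,7); cuts so far [(9, 7)]; region rows[8,10) x cols[4,8) = 2x4
Op 6 cut(1, 2): punch at orig (9,6); cuts so far [(9, 6), (9, 7)]; region rows[8,10) x cols[4,8) = 2x4
Unfold 1 (reflect across h@10): 4 holes -> [(9, 6), (9, 7), (10, 6), (10, 7)]
Unfold 2 (reflect across v@4): 8 holes -> [(9, 0), (9, 1), (9, 6), (9, 7), (10, 0), (10, 1), (10, 6), (10, 7)]
Unfold 3 (reflect across h@12): 16 holes -> [(9, 0), (9, 1), (9, 6), (9, 7), (10, 0), (10, 1), (10, 6), (10, 7), (13, 0), (13, 1), (13, 6), (13, 7), (14, 0), (14, 1), (14, 6), (14, 7)]
Unfold 4 (reflect across h@8): 32 holes -> [(1, 0), (1, 1), (1, 6), (1, 7), (2, 0), (2, 1), (2, 6), (2, 7), (5, 0), (5, 1), (5, 6), (5, 7), (6, 0), (6, 1), (6, 6), (6, 7), (9, 0), (9, 1), (9, 6), (9, 7), (10, 0), (10, 1), (10, 6), (10, 7), (13, 0), (13, 1), (13, 6), (13, 7), (14, 0), (14, 1), (14, 6), (14, 7)]

Answer: ........
OO....OO
OO....OO
........
........
OO....OO
OO....OO
........
........
OO....OO
OO....OO
........
........
OO....OO
OO....OO
........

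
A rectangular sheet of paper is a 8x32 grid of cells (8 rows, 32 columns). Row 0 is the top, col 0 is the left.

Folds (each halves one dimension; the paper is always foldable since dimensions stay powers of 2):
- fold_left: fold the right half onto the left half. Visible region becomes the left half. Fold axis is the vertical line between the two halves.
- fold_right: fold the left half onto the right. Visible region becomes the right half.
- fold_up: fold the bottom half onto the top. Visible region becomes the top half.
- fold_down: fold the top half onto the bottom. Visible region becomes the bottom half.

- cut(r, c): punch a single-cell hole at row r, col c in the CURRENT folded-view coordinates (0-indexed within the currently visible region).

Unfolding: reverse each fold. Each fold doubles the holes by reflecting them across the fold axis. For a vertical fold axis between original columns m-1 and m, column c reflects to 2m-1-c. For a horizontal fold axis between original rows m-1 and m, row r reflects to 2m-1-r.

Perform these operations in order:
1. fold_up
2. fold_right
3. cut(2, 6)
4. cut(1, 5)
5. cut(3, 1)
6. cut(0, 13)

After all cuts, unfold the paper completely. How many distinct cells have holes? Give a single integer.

Answer: 16

Derivation:
Op 1 fold_up: fold axis h@4; visible region now rows[0,4) x cols[0,32) = 4x32
Op 2 fold_right: fold axis v@16; visible region now rows[0,4) x cols[16,32) = 4x16
Op 3 cut(2, 6): punch at orig (2,22); cuts so far [(2, 22)]; region rows[0,4) x cols[16,32) = 4x16
Op 4 cut(1, 5): punch at orig (1,21); cuts so far [(1, 21), (2, 22)]; region rows[0,4) x cols[16,32) = 4x16
Op 5 cut(3, 1): punch at orig (3,17); cuts so far [(1, 21), (2, 22), (3, 17)]; region rows[0,4) x cols[16,32) = 4x16
Op 6 cut(0, 13): punch at orig (0,29); cuts so far [(0, 29), (1, 21), (2, 22), (3, 17)]; region rows[0,4) x cols[16,32) = 4x16
Unfold 1 (reflect across v@16): 8 holes -> [(0, 2), (0, 29), (1, 10), (1, 21), (2, 9), (2, 22), (3, 14), (3, 17)]
Unfold 2 (reflect across h@4): 16 holes -> [(0, 2), (0, 29), (1, 10), (1, 21), (2, 9), (2, 22), (3, 14), (3, 17), (4, 14), (4, 17), (5, 9), (5, 22), (6, 10), (6, 21), (7, 2), (7, 29)]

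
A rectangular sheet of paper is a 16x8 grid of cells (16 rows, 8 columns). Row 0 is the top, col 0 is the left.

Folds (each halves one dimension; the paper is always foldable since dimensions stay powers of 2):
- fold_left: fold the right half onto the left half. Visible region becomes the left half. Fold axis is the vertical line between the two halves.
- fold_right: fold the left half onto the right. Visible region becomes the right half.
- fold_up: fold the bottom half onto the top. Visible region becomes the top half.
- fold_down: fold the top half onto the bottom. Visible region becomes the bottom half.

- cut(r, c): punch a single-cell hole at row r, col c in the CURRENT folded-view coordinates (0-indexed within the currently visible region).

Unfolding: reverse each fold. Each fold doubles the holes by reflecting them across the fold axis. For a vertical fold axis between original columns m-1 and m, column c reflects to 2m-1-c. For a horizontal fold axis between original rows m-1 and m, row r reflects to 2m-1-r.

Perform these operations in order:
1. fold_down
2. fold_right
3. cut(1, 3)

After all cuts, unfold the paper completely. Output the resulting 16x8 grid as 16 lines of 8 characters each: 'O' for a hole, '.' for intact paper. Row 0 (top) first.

Answer: ........
........
........
........
........
........
O......O
........
........
O......O
........
........
........
........
........
........

Derivation:
Op 1 fold_down: fold axis h@8; visible region now rows[8,16) x cols[0,8) = 8x8
Op 2 fold_right: fold axis v@4; visible region now rows[8,16) x cols[4,8) = 8x4
Op 3 cut(1, 3): punch at orig (9,7); cuts so far [(9, 7)]; region rows[8,16) x cols[4,8) = 8x4
Unfold 1 (reflect across v@4): 2 holes -> [(9, 0), (9, 7)]
Unfold 2 (reflect across h@8): 4 holes -> [(6, 0), (6, 7), (9, 0), (9, 7)]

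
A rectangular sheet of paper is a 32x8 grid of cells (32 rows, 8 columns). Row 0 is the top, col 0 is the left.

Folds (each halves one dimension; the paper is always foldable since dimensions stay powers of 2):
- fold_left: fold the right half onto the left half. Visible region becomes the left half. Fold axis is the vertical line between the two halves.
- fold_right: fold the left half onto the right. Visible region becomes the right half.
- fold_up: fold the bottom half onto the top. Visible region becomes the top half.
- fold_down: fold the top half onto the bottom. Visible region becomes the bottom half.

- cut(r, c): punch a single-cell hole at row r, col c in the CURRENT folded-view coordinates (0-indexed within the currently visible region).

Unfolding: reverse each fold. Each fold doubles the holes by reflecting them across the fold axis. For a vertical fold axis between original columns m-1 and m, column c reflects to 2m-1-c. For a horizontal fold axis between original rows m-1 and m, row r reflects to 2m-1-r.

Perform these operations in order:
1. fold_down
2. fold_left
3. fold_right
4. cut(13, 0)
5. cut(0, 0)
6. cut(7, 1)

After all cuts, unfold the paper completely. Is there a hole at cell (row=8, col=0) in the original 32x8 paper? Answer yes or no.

Op 1 fold_down: fold axis h@16; visible region now rows[16,32) x cols[0,8) = 16x8
Op 2 fold_left: fold axis v@4; visible region now rows[16,32) x cols[0,4) = 16x4
Op 3 fold_right: fold axis v@2; visible region now rows[16,32) x cols[2,4) = 16x2
Op 4 cut(13, 0): punch at orig (29,2); cuts so far [(29, 2)]; region rows[16,32) x cols[2,4) = 16x2
Op 5 cut(0, 0): punch at orig (16,2); cuts so far [(16, 2), (29, 2)]; region rows[16,32) x cols[2,4) = 16x2
Op 6 cut(7, 1): punch at orig (23,3); cuts so far [(16, 2), (23, 3), (29, 2)]; region rows[16,32) x cols[2,4) = 16x2
Unfold 1 (reflect across v@2): 6 holes -> [(16, 1), (16, 2), (23, 0), (23, 3), (29, 1), (29, 2)]
Unfold 2 (reflect across v@4): 12 holes -> [(16, 1), (16, 2), (16, 5), (16, 6), (23, 0), (23, 3), (23, 4), (23, 7), (29, 1), (29, 2), (29, 5), (29, 6)]
Unfold 3 (reflect across h@16): 24 holes -> [(2, 1), (2, 2), (2, 5), (2, 6), (8, 0), (8, 3), (8, 4), (8, 7), (15, 1), (15, 2), (15, 5), (15, 6), (16, 1), (16, 2), (16, 5), (16, 6), (23, 0), (23, 3), (23, 4), (23, 7), (29, 1), (29, 2), (29, 5), (29, 6)]
Holes: [(2, 1), (2, 2), (2, 5), (2, 6), (8, 0), (8, 3), (8, 4), (8, 7), (15, 1), (15, 2), (15, 5), (15, 6), (16, 1), (16, 2), (16, 5), (16, 6), (23, 0), (23, 3), (23, 4), (23, 7), (29, 1), (29, 2), (29, 5), (29, 6)]

Answer: yes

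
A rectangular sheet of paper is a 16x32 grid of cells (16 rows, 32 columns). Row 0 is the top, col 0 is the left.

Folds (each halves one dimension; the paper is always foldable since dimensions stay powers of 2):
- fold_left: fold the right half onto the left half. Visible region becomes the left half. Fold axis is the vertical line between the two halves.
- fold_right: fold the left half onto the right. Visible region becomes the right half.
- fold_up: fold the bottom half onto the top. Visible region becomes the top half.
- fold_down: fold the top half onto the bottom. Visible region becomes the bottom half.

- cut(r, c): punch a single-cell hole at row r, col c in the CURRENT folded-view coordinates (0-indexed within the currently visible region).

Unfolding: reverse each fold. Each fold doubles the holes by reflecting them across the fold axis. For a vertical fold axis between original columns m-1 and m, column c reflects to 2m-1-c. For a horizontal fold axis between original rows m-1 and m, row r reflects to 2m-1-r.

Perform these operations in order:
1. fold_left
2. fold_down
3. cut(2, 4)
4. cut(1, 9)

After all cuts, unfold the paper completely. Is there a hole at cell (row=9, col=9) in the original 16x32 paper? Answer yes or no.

Answer: yes

Derivation:
Op 1 fold_left: fold axis v@16; visible region now rows[0,16) x cols[0,16) = 16x16
Op 2 fold_down: fold axis h@8; visible region now rows[8,16) x cols[0,16) = 8x16
Op 3 cut(2, 4): punch at orig (10,4); cuts so far [(10, 4)]; region rows[8,16) x cols[0,16) = 8x16
Op 4 cut(1, 9): punch at orig (9,9); cuts so far [(9, 9), (10, 4)]; region rows[8,16) x cols[0,16) = 8x16
Unfold 1 (reflect across h@8): 4 holes -> [(5, 4), (6, 9), (9, 9), (10, 4)]
Unfold 2 (reflect across v@16): 8 holes -> [(5, 4), (5, 27), (6, 9), (6, 22), (9, 9), (9, 22), (10, 4), (10, 27)]
Holes: [(5, 4), (5, 27), (6, 9), (6, 22), (9, 9), (9, 22), (10, 4), (10, 27)]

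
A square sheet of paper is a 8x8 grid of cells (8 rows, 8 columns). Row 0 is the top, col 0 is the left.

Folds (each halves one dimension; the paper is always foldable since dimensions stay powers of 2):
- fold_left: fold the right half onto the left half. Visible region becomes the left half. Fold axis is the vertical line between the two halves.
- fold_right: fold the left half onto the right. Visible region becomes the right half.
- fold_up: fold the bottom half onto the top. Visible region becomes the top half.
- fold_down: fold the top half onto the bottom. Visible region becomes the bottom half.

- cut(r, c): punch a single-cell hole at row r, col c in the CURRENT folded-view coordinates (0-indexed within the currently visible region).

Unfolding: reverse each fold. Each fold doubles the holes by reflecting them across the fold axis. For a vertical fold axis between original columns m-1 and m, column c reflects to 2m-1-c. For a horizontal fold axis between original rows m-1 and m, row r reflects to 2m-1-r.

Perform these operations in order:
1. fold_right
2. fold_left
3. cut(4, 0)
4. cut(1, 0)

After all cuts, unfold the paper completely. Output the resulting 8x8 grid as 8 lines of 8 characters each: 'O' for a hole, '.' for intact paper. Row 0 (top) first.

Answer: ........
O..OO..O
........
........
O..OO..O
........
........
........

Derivation:
Op 1 fold_right: fold axis v@4; visible region now rows[0,8) x cols[4,8) = 8x4
Op 2 fold_left: fold axis v@6; visible region now rows[0,8) x cols[4,6) = 8x2
Op 3 cut(4, 0): punch at orig (4,4); cuts so far [(4, 4)]; region rows[0,8) x cols[4,6) = 8x2
Op 4 cut(1, 0): punch at orig (1,4); cuts so far [(1, 4), (4, 4)]; region rows[0,8) x cols[4,6) = 8x2
Unfold 1 (reflect across v@6): 4 holes -> [(1, 4), (1, 7), (4, 4), (4, 7)]
Unfold 2 (reflect across v@4): 8 holes -> [(1, 0), (1, 3), (1, 4), (1, 7), (4, 0), (4, 3), (4, 4), (4, 7)]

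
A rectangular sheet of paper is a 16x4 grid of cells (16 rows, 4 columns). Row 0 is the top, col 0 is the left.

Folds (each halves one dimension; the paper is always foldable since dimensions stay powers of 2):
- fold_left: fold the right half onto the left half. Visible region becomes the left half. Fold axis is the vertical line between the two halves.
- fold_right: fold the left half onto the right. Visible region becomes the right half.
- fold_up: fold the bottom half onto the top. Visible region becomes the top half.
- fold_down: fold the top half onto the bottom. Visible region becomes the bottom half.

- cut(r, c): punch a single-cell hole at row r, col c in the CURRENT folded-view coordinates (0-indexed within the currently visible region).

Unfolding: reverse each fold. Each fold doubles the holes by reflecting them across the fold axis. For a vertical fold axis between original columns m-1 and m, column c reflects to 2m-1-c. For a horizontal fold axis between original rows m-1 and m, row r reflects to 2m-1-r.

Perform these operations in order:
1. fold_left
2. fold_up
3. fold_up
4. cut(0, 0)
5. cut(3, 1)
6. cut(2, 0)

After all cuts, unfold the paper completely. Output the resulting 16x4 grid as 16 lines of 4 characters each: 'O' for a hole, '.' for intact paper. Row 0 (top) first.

Answer: O..O
....
O..O
.OO.
.OO.
O..O
....
O..O
O..O
....
O..O
.OO.
.OO.
O..O
....
O..O

Derivation:
Op 1 fold_left: fold axis v@2; visible region now rows[0,16) x cols[0,2) = 16x2
Op 2 fold_up: fold axis h@8; visible region now rows[0,8) x cols[0,2) = 8x2
Op 3 fold_up: fold axis h@4; visible region now rows[0,4) x cols[0,2) = 4x2
Op 4 cut(0, 0): punch at orig (0,0); cuts so far [(0, 0)]; region rows[0,4) x cols[0,2) = 4x2
Op 5 cut(3, 1): punch at orig (3,1); cuts so far [(0, 0), (3, 1)]; region rows[0,4) x cols[0,2) = 4x2
Op 6 cut(2, 0): punch at orig (2,0); cuts so far [(0, 0), (2, 0), (3, 1)]; region rows[0,4) x cols[0,2) = 4x2
Unfold 1 (reflect across h@4): 6 holes -> [(0, 0), (2, 0), (3, 1), (4, 1), (5, 0), (7, 0)]
Unfold 2 (reflect across h@8): 12 holes -> [(0, 0), (2, 0), (3, 1), (4, 1), (5, 0), (7, 0), (8, 0), (10, 0), (11, 1), (12, 1), (13, 0), (15, 0)]
Unfold 3 (reflect across v@2): 24 holes -> [(0, 0), (0, 3), (2, 0), (2, 3), (3, 1), (3, 2), (4, 1), (4, 2), (5, 0), (5, 3), (7, 0), (7, 3), (8, 0), (8, 3), (10, 0), (10, 3), (11, 1), (11, 2), (12, 1), (12, 2), (13, 0), (13, 3), (15, 0), (15, 3)]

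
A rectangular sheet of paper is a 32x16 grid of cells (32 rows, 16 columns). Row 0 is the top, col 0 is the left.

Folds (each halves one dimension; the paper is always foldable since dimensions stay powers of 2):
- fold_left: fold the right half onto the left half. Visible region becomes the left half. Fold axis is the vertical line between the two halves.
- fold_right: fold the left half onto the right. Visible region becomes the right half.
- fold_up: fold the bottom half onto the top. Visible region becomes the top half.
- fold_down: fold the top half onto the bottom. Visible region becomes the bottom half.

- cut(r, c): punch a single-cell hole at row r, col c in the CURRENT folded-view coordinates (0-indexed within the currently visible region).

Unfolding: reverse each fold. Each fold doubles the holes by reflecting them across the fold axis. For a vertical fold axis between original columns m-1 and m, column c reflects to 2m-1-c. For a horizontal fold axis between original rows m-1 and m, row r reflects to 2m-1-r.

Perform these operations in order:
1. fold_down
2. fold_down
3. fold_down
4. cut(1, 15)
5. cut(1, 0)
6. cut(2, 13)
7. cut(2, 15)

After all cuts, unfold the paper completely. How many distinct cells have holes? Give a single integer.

Answer: 32

Derivation:
Op 1 fold_down: fold axis h@16; visible region now rows[16,32) x cols[0,16) = 16x16
Op 2 fold_down: fold axis h@24; visible region now rows[24,32) x cols[0,16) = 8x16
Op 3 fold_down: fold axis h@28; visible region now rows[28,32) x cols[0,16) = 4x16
Op 4 cut(1, 15): punch at orig (29,15); cuts so far [(29, 15)]; region rows[28,32) x cols[0,16) = 4x16
Op 5 cut(1, 0): punch at orig (29,0); cuts so far [(29, 0), (29, 15)]; region rows[28,32) x cols[0,16) = 4x16
Op 6 cut(2, 13): punch at orig (30,13); cuts so far [(29, 0), (29, 15), (30, 13)]; region rows[28,32) x cols[0,16) = 4x16
Op 7 cut(2, 15): punch at orig (30,15); cuts so far [(29, 0), (29, 15), (30, 13), (30, 15)]; region rows[28,32) x cols[0,16) = 4x16
Unfold 1 (reflect across h@28): 8 holes -> [(25, 13), (25, 15), (26, 0), (26, 15), (29, 0), (29, 15), (30, 13), (30, 15)]
Unfold 2 (reflect across h@24): 16 holes -> [(17, 13), (17, 15), (18, 0), (18, 15), (21, 0), (21, 15), (22, 13), (22, 15), (25, 13), (25, 15), (26, 0), (26, 15), (29, 0), (29, 15), (30, 13), (30, 15)]
Unfold 3 (reflect across h@16): 32 holes -> [(1, 13), (1, 15), (2, 0), (2, 15), (5, 0), (5, 15), (6, 13), (6, 15), (9, 13), (9, 15), (10, 0), (10, 15), (13, 0), (13, 15), (14, 13), (14, 15), (17, 13), (17, 15), (18, 0), (18, 15), (21, 0), (21, 15), (22, 13), (22, 15), (25, 13), (25, 15), (26, 0), (26, 15), (29, 0), (29, 15), (30, 13), (30, 15)]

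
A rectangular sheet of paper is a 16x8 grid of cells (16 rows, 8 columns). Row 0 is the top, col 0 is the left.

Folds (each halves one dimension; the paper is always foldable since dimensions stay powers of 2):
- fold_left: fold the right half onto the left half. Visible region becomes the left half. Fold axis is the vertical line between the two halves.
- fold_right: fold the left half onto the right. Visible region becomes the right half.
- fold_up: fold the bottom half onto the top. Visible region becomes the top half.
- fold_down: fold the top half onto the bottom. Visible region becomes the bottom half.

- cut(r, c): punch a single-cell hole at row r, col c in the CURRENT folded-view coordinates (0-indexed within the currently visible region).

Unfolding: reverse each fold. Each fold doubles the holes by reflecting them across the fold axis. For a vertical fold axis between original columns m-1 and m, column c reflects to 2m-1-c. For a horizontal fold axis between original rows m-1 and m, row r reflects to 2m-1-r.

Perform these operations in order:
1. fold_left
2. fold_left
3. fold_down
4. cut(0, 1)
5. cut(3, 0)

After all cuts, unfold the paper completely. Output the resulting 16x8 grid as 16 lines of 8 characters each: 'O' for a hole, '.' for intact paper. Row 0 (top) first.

Op 1 fold_left: fold axis v@4; visible region now rows[0,16) x cols[0,4) = 16x4
Op 2 fold_left: fold axis v@2; visible region now rows[0,16) x cols[0,2) = 16x2
Op 3 fold_down: fold axis h@8; visible region now rows[8,16) x cols[0,2) = 8x2
Op 4 cut(0, 1): punch at orig (8,1); cuts so far [(8, 1)]; region rows[8,16) x cols[0,2) = 8x2
Op 5 cut(3, 0): punch at orig (11,0); cuts so far [(8, 1), (11, 0)]; region rows[8,16) x cols[0,2) = 8x2
Unfold 1 (reflect across h@8): 4 holes -> [(4, 0), (7, 1), (8, 1), (11, 0)]
Unfold 2 (reflect across v@2): 8 holes -> [(4, 0), (4, 3), (7, 1), (7, 2), (8, 1), (8, 2), (11, 0), (11, 3)]
Unfold 3 (reflect across v@4): 16 holes -> [(4, 0), (4, 3), (4, 4), (4, 7), (7, 1), (7, 2), (7, 5), (7, 6), (8, 1), (8, 2), (8, 5), (8, 6), (11, 0), (11, 3), (11, 4), (11, 7)]

Answer: ........
........
........
........
O..OO..O
........
........
.OO..OO.
.OO..OO.
........
........
O..OO..O
........
........
........
........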